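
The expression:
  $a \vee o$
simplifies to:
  $a \vee o$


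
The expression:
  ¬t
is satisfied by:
  {t: False}


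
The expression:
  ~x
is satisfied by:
  {x: False}


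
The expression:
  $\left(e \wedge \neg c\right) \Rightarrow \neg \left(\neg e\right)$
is always true.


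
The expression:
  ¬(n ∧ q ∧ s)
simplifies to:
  ¬n ∨ ¬q ∨ ¬s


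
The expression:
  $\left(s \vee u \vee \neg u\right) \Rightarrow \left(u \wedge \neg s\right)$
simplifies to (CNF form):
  $u \wedge \neg s$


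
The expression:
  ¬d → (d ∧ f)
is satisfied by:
  {d: True}


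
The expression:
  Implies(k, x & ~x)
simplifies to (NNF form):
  ~k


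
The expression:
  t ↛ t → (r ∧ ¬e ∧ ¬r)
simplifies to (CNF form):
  True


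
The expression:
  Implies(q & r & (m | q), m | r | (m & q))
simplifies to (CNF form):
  True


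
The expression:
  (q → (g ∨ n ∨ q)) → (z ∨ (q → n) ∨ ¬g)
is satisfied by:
  {n: True, z: True, g: False, q: False}
  {n: True, g: False, q: False, z: False}
  {z: True, g: False, q: False, n: False}
  {z: False, g: False, q: False, n: False}
  {n: True, q: True, z: True, g: False}
  {n: True, q: True, z: False, g: False}
  {q: True, z: True, n: False, g: False}
  {q: True, n: False, g: False, z: False}
  {z: True, n: True, g: True, q: False}
  {n: True, g: True, z: False, q: False}
  {z: True, g: True, n: False, q: False}
  {g: True, n: False, q: False, z: False}
  {n: True, q: True, g: True, z: True}
  {n: True, q: True, g: True, z: False}
  {q: True, g: True, z: True, n: False}


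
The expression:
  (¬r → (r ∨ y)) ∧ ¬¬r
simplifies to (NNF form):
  r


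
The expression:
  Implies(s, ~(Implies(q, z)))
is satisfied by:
  {q: True, s: False, z: False}
  {q: False, s: False, z: False}
  {z: True, q: True, s: False}
  {z: True, q: False, s: False}
  {s: True, q: True, z: False}


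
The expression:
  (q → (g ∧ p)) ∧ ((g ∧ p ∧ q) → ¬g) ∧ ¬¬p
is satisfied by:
  {p: True, q: False}


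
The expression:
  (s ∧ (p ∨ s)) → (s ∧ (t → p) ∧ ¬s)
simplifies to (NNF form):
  ¬s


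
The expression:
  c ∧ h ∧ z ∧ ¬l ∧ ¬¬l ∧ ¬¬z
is never true.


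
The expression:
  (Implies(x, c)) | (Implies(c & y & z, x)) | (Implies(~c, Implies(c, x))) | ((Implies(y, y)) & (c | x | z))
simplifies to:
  True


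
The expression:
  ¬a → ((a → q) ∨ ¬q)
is always true.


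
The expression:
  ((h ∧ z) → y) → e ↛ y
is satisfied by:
  {e: True, h: True, z: True, y: False}
  {e: True, h: True, z: False, y: False}
  {e: True, z: True, y: False, h: False}
  {e: True, z: False, y: False, h: False}
  {h: True, z: True, y: False, e: False}


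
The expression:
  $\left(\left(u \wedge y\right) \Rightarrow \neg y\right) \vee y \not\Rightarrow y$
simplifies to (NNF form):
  $\neg u \vee \neg y$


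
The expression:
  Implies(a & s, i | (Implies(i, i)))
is always true.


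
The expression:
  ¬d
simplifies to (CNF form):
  ¬d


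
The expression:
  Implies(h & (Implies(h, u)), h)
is always true.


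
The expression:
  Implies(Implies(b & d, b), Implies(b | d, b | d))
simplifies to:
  True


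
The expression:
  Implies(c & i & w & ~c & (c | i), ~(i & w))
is always true.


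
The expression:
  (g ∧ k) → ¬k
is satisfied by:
  {g: False, k: False}
  {k: True, g: False}
  {g: True, k: False}


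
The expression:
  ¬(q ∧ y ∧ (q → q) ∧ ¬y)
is always true.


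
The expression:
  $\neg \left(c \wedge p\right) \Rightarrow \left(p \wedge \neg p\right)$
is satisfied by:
  {c: True, p: True}


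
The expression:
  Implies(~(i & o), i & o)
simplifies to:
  i & o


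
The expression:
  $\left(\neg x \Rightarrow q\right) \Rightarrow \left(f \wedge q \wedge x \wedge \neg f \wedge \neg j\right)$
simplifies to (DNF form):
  $\neg q \wedge \neg x$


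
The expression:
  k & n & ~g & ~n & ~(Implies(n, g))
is never true.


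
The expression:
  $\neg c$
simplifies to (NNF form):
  $\neg c$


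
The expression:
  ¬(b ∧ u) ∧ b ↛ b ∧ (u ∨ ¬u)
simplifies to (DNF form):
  False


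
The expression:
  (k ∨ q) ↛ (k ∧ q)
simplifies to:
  (k ∧ ¬q) ∨ (q ∧ ¬k)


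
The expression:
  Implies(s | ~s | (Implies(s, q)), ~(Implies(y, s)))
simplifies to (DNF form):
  y & ~s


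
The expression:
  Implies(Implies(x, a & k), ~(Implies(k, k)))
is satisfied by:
  {x: True, k: False, a: False}
  {a: True, x: True, k: False}
  {k: True, x: True, a: False}


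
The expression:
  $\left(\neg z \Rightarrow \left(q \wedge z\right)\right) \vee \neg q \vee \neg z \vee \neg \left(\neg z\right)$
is always true.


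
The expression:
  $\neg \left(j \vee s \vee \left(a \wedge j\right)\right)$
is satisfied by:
  {j: False, s: False}


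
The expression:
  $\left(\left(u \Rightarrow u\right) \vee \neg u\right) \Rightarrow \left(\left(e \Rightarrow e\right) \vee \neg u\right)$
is always true.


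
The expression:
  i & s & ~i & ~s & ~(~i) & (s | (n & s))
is never true.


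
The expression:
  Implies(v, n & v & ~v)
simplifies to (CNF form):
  ~v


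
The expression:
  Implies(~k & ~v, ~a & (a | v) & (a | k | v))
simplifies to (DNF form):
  k | v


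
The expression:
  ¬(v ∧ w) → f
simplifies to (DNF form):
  f ∨ (v ∧ w)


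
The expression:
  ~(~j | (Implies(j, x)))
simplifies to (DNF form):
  j & ~x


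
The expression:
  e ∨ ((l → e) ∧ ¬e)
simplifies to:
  e ∨ ¬l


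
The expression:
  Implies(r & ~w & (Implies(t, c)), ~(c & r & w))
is always true.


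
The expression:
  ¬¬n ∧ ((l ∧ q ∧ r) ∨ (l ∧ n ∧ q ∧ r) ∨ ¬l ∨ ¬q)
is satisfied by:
  {r: True, n: True, l: False, q: False}
  {n: True, r: False, l: False, q: False}
  {r: True, q: True, n: True, l: False}
  {q: True, n: True, r: False, l: False}
  {r: True, l: True, n: True, q: False}
  {l: True, n: True, q: False, r: False}
  {r: True, q: True, l: True, n: True}


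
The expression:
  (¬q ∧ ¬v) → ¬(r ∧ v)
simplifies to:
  True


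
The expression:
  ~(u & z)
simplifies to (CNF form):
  ~u | ~z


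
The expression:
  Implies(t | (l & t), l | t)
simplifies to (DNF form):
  True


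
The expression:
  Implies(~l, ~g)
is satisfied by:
  {l: True, g: False}
  {g: False, l: False}
  {g: True, l: True}


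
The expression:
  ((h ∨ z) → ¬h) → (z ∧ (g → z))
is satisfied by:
  {z: True, h: True}
  {z: True, h: False}
  {h: True, z: False}


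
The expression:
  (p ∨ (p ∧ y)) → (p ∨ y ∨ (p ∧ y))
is always true.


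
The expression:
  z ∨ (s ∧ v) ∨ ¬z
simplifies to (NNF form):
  True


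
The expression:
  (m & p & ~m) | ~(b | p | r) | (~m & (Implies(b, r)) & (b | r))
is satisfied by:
  {r: True, b: False, m: False, p: False}
  {r: True, p: True, b: False, m: False}
  {r: True, b: True, m: False, p: False}
  {r: True, p: True, b: True, m: False}
  {p: False, b: False, m: False, r: False}
  {m: True, p: False, b: False, r: False}


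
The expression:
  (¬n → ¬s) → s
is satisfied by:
  {s: True}


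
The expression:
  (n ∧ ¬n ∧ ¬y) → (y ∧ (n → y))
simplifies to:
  True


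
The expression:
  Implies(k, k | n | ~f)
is always true.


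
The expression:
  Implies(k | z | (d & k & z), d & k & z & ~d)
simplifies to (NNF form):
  ~k & ~z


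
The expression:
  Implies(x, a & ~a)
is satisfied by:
  {x: False}


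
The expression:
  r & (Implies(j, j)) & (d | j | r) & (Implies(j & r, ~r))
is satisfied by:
  {r: True, j: False}


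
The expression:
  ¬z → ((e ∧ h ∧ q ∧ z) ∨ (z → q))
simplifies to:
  True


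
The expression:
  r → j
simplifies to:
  j ∨ ¬r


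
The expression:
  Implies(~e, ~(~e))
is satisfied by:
  {e: True}


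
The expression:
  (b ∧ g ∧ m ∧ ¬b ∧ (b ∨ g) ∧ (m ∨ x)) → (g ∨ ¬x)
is always true.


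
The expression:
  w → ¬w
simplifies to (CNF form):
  ¬w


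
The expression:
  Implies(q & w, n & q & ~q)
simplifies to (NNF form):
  ~q | ~w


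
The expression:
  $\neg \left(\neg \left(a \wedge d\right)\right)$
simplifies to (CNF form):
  $a \wedge d$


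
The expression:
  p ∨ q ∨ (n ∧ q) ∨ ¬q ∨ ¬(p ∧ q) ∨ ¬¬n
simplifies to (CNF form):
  True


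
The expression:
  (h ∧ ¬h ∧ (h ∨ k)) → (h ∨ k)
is always true.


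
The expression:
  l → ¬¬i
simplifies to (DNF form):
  i ∨ ¬l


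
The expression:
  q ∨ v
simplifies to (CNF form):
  q ∨ v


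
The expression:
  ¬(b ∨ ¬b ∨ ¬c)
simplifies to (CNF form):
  False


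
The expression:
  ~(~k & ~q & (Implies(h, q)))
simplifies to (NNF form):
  h | k | q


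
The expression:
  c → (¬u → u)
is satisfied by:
  {u: True, c: False}
  {c: False, u: False}
  {c: True, u: True}


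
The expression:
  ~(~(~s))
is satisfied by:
  {s: False}


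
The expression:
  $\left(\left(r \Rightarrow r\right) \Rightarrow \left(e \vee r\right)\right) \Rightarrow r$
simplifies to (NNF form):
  $r \vee \neg e$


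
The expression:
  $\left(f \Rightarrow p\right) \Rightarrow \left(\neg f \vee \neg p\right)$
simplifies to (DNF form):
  $\neg f \vee \neg p$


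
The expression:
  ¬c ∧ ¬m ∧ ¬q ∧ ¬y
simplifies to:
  ¬c ∧ ¬m ∧ ¬q ∧ ¬y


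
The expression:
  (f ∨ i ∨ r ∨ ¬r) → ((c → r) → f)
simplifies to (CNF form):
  (c ∨ f) ∧ (f ∨ ¬r)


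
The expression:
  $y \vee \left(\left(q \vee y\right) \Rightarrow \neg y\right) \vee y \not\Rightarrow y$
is always true.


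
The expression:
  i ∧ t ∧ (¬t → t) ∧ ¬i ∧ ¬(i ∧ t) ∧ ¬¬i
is never true.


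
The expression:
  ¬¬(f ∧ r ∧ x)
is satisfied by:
  {r: True, x: True, f: True}


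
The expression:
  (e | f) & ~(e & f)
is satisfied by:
  {f: True, e: False}
  {e: True, f: False}


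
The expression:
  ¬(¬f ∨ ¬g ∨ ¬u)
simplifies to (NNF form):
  f ∧ g ∧ u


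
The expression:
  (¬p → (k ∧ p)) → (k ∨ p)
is always true.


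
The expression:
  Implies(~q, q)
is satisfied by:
  {q: True}


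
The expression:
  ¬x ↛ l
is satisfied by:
  {l: True, x: False}
  {x: False, l: False}
  {x: True, l: True}


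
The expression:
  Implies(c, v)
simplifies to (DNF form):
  v | ~c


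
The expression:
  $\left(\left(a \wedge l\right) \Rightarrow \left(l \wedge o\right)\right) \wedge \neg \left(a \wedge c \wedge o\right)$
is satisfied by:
  {c: False, l: False, a: False, o: False}
  {o: True, c: False, l: False, a: False}
  {l: True, o: False, c: False, a: False}
  {o: True, l: True, c: False, a: False}
  {c: True, o: False, l: False, a: False}
  {o: True, c: True, l: False, a: False}
  {l: True, c: True, o: False, a: False}
  {o: True, l: True, c: True, a: False}
  {a: True, o: False, c: False, l: False}
  {a: True, o: True, c: False, l: False}
  {a: True, o: True, l: True, c: False}
  {a: True, c: True, o: False, l: False}


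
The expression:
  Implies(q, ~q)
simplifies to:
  ~q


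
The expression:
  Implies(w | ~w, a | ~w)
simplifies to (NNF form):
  a | ~w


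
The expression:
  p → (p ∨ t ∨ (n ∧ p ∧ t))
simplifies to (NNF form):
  True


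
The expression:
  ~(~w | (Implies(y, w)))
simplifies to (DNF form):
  False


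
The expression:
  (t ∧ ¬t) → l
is always true.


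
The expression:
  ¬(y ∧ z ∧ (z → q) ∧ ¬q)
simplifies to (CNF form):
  True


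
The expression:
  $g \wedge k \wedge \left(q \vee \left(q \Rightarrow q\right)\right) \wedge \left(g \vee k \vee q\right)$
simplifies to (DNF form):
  $g \wedge k$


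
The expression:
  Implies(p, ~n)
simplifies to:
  ~n | ~p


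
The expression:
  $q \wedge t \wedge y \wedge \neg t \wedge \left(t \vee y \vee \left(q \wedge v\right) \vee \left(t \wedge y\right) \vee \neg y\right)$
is never true.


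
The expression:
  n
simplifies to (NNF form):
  n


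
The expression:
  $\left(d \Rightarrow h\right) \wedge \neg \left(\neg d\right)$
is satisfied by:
  {h: True, d: True}


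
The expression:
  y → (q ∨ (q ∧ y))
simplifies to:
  q ∨ ¬y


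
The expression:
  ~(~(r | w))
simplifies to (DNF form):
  r | w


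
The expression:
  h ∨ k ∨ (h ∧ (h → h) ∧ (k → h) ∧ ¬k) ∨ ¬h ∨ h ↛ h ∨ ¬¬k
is always true.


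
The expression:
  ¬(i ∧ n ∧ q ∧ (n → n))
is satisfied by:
  {q: False, n: False, i: False}
  {i: True, q: False, n: False}
  {n: True, q: False, i: False}
  {i: True, n: True, q: False}
  {q: True, i: False, n: False}
  {i: True, q: True, n: False}
  {n: True, q: True, i: False}


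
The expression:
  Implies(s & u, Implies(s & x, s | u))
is always true.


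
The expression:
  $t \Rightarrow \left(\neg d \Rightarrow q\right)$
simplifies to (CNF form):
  $d \vee q \vee \neg t$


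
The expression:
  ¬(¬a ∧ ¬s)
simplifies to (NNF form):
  a ∨ s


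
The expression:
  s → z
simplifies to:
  z ∨ ¬s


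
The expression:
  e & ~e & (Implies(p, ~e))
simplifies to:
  False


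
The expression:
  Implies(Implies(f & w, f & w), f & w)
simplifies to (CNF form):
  f & w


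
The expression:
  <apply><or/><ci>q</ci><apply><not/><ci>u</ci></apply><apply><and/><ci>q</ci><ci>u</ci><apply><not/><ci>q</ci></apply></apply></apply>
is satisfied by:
  {q: True, u: False}
  {u: False, q: False}
  {u: True, q: True}


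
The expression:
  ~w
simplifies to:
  ~w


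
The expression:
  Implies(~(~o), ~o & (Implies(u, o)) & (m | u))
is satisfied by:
  {o: False}


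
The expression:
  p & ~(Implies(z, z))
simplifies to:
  False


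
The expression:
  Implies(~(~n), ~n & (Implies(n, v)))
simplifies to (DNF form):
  ~n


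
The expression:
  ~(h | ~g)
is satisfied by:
  {g: True, h: False}


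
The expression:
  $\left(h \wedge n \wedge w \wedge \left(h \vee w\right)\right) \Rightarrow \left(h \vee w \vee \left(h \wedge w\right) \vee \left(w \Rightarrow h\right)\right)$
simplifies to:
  $\text{True}$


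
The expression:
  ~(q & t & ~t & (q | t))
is always true.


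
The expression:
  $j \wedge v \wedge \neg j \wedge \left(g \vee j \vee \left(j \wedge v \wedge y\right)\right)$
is never true.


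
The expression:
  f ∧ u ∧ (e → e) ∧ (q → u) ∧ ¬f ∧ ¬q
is never true.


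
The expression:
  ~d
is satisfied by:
  {d: False}


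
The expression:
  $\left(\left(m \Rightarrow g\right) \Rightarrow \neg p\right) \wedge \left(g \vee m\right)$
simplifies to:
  $\left(g \wedge \neg p\right) \vee \left(m \wedge \neg g\right)$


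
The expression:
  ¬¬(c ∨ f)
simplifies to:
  c ∨ f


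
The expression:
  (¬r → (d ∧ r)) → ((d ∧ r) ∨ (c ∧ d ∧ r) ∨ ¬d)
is always true.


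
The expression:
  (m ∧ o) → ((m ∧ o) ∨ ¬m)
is always true.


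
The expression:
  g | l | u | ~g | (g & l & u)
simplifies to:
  True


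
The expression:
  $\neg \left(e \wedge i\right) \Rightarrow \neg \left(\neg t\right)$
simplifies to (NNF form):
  $t \vee \left(e \wedge i\right)$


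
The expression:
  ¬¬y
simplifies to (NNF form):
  y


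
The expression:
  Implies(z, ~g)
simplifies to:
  ~g | ~z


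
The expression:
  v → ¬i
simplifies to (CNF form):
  ¬i ∨ ¬v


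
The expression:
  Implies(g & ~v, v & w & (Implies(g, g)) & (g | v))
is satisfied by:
  {v: True, g: False}
  {g: False, v: False}
  {g: True, v: True}


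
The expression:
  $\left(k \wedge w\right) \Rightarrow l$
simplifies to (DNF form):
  $l \vee \neg k \vee \neg w$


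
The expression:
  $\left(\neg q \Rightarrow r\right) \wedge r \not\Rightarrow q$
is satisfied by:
  {r: True, q: False}


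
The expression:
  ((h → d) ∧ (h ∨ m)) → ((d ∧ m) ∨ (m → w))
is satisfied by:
  {h: True, w: True, d: True, m: False}
  {h: True, w: True, m: False, d: False}
  {h: True, d: True, m: False, w: False}
  {h: True, m: False, d: False, w: False}
  {w: True, d: True, m: False, h: False}
  {w: True, m: False, d: False, h: False}
  {d: True, w: False, m: False, h: False}
  {w: False, m: False, d: False, h: False}
  {w: True, h: True, m: True, d: True}
  {w: True, h: True, m: True, d: False}
  {h: True, m: True, d: True, w: False}
  {h: True, m: True, w: False, d: False}
  {d: True, m: True, w: True, h: False}
  {m: True, w: True, h: False, d: False}
  {m: True, d: True, h: False, w: False}


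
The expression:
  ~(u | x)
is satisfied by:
  {x: False, u: False}


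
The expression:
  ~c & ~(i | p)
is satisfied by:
  {i: False, p: False, c: False}


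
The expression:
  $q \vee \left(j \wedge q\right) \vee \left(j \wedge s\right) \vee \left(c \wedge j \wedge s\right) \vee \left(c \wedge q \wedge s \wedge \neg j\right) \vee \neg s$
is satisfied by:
  {j: True, q: True, s: False}
  {j: True, s: False, q: False}
  {q: True, s: False, j: False}
  {q: False, s: False, j: False}
  {j: True, q: True, s: True}
  {j: True, s: True, q: False}
  {q: True, s: True, j: False}


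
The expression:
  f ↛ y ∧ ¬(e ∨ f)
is never true.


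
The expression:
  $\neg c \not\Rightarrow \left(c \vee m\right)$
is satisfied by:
  {c: False, m: False}


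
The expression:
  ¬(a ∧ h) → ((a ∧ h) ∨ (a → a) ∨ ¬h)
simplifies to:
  True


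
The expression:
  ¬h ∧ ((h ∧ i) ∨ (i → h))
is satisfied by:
  {i: False, h: False}


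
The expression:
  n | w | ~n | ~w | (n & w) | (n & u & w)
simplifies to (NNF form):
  True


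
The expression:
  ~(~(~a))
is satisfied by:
  {a: False}


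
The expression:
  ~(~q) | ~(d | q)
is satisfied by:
  {q: True, d: False}
  {d: False, q: False}
  {d: True, q: True}


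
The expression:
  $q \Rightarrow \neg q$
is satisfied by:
  {q: False}


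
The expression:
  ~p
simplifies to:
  ~p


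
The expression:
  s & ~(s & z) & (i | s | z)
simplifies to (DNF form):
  s & ~z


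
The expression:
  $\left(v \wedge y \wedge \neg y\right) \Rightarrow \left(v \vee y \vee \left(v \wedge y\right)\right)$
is always true.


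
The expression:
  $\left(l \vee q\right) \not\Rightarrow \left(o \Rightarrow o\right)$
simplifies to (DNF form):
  $\text{False}$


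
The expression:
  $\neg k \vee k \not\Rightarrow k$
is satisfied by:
  {k: False}


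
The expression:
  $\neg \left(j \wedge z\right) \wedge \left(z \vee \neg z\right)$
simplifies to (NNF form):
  $\neg j \vee \neg z$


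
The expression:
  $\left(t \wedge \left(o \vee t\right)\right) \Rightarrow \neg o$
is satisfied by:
  {o: False, t: False}
  {t: True, o: False}
  {o: True, t: False}


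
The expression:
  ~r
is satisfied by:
  {r: False}


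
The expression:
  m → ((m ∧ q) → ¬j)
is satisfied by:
  {m: False, q: False, j: False}
  {j: True, m: False, q: False}
  {q: True, m: False, j: False}
  {j: True, q: True, m: False}
  {m: True, j: False, q: False}
  {j: True, m: True, q: False}
  {q: True, m: True, j: False}


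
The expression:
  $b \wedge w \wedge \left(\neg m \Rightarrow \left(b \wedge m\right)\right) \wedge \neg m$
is never true.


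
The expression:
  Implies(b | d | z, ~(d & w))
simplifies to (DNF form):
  ~d | ~w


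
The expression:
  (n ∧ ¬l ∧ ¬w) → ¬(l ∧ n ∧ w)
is always true.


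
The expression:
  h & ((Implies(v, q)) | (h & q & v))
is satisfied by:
  {h: True, q: True, v: False}
  {h: True, v: False, q: False}
  {h: True, q: True, v: True}


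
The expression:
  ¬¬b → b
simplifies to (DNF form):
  True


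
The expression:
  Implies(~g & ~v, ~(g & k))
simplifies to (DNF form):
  True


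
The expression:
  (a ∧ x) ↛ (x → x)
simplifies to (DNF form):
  False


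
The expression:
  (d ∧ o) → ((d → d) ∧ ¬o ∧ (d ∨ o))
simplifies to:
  ¬d ∨ ¬o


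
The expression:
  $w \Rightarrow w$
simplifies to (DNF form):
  $\text{True}$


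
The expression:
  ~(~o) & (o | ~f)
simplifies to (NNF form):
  o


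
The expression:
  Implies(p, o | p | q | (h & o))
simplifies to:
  True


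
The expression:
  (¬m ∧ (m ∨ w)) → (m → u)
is always true.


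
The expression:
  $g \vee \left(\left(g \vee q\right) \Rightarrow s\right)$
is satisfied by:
  {s: True, g: True, q: False}
  {s: True, g: False, q: False}
  {g: True, s: False, q: False}
  {s: False, g: False, q: False}
  {q: True, s: True, g: True}
  {q: True, s: True, g: False}
  {q: True, g: True, s: False}


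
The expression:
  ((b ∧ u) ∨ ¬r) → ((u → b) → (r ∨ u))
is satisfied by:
  {r: True, u: True}
  {r: True, u: False}
  {u: True, r: False}


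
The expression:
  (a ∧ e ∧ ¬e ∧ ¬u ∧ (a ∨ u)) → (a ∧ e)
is always true.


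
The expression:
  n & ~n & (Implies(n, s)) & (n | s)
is never true.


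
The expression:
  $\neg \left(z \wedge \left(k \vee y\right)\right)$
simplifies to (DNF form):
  $\left(\neg k \wedge \neg y\right) \vee \neg z$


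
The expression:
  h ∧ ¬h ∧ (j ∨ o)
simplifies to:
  False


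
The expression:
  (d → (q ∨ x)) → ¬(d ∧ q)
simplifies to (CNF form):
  ¬d ∨ ¬q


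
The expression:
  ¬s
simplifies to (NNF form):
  ¬s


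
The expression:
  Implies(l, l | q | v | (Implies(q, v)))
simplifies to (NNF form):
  True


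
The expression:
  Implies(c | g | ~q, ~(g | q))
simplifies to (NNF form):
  ~g & (~c | ~q)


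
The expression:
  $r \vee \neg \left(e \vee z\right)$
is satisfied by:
  {r: True, z: False, e: False}
  {r: True, e: True, z: False}
  {r: True, z: True, e: False}
  {r: True, e: True, z: True}
  {e: False, z: False, r: False}


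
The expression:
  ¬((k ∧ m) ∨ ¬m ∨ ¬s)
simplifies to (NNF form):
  m ∧ s ∧ ¬k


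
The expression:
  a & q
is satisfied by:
  {a: True, q: True}


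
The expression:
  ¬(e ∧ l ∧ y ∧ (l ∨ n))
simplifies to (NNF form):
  ¬e ∨ ¬l ∨ ¬y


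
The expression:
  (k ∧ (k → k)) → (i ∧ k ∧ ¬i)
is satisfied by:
  {k: False}


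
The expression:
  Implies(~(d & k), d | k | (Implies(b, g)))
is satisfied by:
  {d: True, k: True, g: True, b: False}
  {d: True, k: True, g: False, b: False}
  {d: True, g: True, k: False, b: False}
  {d: True, g: False, k: False, b: False}
  {k: True, g: True, d: False, b: False}
  {k: True, g: False, d: False, b: False}
  {g: True, d: False, k: False, b: False}
  {g: False, d: False, k: False, b: False}
  {b: True, d: True, k: True, g: True}
  {b: True, d: True, k: True, g: False}
  {b: True, d: True, g: True, k: False}
  {b: True, d: True, g: False, k: False}
  {b: True, k: True, g: True, d: False}
  {b: True, k: True, g: False, d: False}
  {b: True, g: True, k: False, d: False}


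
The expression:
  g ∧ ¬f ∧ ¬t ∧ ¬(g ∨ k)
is never true.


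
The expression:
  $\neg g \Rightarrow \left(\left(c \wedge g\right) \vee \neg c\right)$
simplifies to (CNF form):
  $g \vee \neg c$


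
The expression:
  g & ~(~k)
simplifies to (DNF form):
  g & k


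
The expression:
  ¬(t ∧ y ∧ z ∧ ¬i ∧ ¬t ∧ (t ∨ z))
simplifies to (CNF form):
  True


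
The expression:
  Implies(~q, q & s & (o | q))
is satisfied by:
  {q: True}


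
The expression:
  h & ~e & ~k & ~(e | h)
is never true.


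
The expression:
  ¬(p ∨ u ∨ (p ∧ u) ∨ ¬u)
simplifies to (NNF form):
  False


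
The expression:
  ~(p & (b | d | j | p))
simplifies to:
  ~p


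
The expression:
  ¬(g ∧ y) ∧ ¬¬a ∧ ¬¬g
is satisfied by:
  {a: True, g: True, y: False}


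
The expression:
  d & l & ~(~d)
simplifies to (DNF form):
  d & l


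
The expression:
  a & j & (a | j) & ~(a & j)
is never true.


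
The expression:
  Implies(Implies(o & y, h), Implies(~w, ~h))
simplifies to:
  w | ~h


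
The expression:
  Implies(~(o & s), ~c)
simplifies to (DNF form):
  ~c | (o & s)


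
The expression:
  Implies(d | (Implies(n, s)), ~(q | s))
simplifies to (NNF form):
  ~s & (n | ~q) & (~d | ~q)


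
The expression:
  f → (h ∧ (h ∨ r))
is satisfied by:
  {h: True, f: False}
  {f: False, h: False}
  {f: True, h: True}


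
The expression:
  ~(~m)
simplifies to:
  m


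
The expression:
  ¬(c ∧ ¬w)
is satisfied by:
  {w: True, c: False}
  {c: False, w: False}
  {c: True, w: True}


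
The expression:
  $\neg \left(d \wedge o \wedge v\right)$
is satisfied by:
  {v: False, o: False, d: False}
  {d: True, v: False, o: False}
  {o: True, v: False, d: False}
  {d: True, o: True, v: False}
  {v: True, d: False, o: False}
  {d: True, v: True, o: False}
  {o: True, v: True, d: False}


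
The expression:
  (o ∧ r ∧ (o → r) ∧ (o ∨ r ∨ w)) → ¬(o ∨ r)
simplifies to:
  ¬o ∨ ¬r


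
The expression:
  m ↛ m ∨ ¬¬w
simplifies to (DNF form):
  w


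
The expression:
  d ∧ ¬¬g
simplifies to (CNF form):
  d ∧ g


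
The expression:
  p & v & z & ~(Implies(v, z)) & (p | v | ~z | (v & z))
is never true.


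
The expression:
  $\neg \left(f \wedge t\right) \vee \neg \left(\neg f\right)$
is always true.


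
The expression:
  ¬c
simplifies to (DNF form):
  ¬c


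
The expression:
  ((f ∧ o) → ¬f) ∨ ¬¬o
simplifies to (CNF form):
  True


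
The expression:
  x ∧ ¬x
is never true.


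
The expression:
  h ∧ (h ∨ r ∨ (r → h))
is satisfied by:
  {h: True}


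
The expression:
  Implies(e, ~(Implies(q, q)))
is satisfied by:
  {e: False}


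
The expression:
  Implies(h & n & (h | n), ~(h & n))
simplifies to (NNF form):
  ~h | ~n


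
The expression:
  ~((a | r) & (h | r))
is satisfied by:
  {r: False, h: False, a: False}
  {a: True, r: False, h: False}
  {h: True, r: False, a: False}


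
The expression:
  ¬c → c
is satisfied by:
  {c: True}


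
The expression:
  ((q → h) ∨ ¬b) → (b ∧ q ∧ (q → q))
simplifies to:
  b ∧ q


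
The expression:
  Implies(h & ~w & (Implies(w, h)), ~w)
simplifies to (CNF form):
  True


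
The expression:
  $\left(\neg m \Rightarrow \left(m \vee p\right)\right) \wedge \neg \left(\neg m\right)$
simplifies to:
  $m$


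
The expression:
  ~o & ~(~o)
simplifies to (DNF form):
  False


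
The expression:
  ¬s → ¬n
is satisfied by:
  {s: True, n: False}
  {n: False, s: False}
  {n: True, s: True}


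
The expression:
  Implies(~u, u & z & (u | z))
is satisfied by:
  {u: True}


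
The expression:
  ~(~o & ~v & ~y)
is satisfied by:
  {y: True, o: True, v: True}
  {y: True, o: True, v: False}
  {y: True, v: True, o: False}
  {y: True, v: False, o: False}
  {o: True, v: True, y: False}
  {o: True, v: False, y: False}
  {v: True, o: False, y: False}


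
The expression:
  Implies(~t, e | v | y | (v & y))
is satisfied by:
  {y: True, t: True, v: True, e: True}
  {y: True, t: True, v: True, e: False}
  {y: True, t: True, e: True, v: False}
  {y: True, t: True, e: False, v: False}
  {y: True, v: True, e: True, t: False}
  {y: True, v: True, e: False, t: False}
  {y: True, v: False, e: True, t: False}
  {y: True, v: False, e: False, t: False}
  {t: True, v: True, e: True, y: False}
  {t: True, v: True, e: False, y: False}
  {t: True, e: True, v: False, y: False}
  {t: True, e: False, v: False, y: False}
  {v: True, e: True, t: False, y: False}
  {v: True, t: False, e: False, y: False}
  {e: True, t: False, v: False, y: False}


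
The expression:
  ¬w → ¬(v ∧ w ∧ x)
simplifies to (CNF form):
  True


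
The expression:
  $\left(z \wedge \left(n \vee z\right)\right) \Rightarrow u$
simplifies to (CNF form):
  $u \vee \neg z$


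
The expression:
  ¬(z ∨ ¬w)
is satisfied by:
  {w: True, z: False}


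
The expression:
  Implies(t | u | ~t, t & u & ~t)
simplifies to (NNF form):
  False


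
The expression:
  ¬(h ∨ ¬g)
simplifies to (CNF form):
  g ∧ ¬h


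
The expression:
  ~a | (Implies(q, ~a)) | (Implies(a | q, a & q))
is always true.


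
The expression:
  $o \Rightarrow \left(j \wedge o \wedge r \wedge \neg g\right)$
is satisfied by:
  {r: True, j: True, g: False, o: False}
  {r: True, g: False, j: False, o: False}
  {j: True, r: False, g: False, o: False}
  {r: False, g: False, j: False, o: False}
  {r: True, j: True, g: True, o: False}
  {r: True, g: True, j: False, o: False}
  {j: True, g: True, r: False, o: False}
  {g: True, r: False, j: False, o: False}
  {o: True, r: True, j: True, g: False}


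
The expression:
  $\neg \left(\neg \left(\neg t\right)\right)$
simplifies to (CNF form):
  $\neg t$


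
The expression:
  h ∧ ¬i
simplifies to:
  h ∧ ¬i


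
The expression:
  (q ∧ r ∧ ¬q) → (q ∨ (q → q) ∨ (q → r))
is always true.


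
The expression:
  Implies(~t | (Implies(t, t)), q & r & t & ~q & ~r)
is never true.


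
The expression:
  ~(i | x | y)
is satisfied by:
  {x: False, i: False, y: False}


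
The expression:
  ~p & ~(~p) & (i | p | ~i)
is never true.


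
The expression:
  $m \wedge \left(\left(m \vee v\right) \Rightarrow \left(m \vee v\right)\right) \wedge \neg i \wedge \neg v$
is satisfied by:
  {m: True, i: False, v: False}


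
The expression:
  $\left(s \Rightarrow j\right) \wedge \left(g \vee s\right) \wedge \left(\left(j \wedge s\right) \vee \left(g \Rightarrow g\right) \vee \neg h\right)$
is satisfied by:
  {g: True, j: True, s: False}
  {g: True, s: False, j: False}
  {g: True, j: True, s: True}
  {j: True, s: True, g: False}


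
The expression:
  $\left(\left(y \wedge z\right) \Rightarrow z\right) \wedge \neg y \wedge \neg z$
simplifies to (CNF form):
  $\neg y \wedge \neg z$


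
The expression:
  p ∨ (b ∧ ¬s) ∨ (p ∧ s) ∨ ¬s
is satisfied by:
  {p: True, s: False}
  {s: False, p: False}
  {s: True, p: True}


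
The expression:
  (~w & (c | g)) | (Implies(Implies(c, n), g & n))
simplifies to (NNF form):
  (g & n) | (c & ~n) | (c & ~w) | (g & ~w)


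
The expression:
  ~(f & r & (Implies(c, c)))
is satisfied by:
  {r: False, f: False}
  {f: True, r: False}
  {r: True, f: False}


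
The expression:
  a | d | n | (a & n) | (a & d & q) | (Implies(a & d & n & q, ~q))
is always true.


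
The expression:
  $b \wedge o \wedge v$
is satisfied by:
  {b: True, o: True, v: True}


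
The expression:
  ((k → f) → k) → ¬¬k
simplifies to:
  True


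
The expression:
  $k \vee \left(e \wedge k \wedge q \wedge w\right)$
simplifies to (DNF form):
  $k$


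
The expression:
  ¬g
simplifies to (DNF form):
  ¬g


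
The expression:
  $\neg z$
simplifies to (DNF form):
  $\neg z$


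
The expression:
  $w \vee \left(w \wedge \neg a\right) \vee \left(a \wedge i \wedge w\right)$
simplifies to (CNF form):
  $w$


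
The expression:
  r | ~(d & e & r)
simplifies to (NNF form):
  True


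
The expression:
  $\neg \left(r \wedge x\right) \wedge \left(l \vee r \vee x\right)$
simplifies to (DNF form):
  $\left(l \wedge \neg r\right) \vee \left(r \wedge \neg x\right) \vee \left(x \wedge \neg r\right)$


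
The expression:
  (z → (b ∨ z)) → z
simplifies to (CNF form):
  z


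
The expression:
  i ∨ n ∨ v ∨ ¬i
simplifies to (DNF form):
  True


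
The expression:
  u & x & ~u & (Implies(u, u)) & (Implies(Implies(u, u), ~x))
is never true.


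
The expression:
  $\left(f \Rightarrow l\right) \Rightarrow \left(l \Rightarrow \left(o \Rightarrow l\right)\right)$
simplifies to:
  $\text{True}$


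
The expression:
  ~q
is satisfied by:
  {q: False}


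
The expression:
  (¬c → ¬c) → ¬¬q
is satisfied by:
  {q: True}


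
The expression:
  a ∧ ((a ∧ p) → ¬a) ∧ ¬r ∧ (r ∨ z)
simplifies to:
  a ∧ z ∧ ¬p ∧ ¬r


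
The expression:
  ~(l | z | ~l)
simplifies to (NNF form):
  False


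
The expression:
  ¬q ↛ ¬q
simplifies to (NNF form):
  False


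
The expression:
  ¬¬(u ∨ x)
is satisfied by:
  {x: True, u: True}
  {x: True, u: False}
  {u: True, x: False}


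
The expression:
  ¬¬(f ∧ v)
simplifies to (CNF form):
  f ∧ v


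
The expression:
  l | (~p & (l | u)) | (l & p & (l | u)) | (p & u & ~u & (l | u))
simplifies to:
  l | (u & ~p)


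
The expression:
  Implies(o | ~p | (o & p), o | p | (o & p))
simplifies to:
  o | p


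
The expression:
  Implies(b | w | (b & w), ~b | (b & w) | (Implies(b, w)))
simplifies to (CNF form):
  w | ~b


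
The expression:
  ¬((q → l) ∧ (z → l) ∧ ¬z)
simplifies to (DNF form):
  z ∨ (q ∧ ¬l)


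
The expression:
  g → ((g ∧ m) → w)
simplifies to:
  w ∨ ¬g ∨ ¬m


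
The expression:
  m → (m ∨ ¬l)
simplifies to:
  True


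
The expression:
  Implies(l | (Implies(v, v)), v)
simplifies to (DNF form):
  v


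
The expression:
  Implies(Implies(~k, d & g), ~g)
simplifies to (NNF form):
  ~g | (~d & ~k)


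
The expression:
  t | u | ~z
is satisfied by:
  {t: True, u: True, z: False}
  {t: True, u: False, z: False}
  {u: True, t: False, z: False}
  {t: False, u: False, z: False}
  {t: True, z: True, u: True}
  {t: True, z: True, u: False}
  {z: True, u: True, t: False}


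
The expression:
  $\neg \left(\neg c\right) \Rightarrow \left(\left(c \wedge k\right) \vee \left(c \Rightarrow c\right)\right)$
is always true.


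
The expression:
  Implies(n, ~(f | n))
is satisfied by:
  {n: False}


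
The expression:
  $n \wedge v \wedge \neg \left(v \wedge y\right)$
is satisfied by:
  {n: True, v: True, y: False}


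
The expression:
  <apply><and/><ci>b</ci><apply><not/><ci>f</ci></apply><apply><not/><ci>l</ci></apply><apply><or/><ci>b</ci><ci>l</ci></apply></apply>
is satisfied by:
  {b: True, f: False, l: False}


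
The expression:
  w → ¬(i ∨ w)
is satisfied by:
  {w: False}


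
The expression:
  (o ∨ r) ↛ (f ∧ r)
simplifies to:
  (o ∧ ¬r) ∨ (r ∧ ¬f)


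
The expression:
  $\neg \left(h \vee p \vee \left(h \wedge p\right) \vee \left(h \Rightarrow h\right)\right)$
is never true.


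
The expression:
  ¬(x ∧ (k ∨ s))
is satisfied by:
  {s: False, x: False, k: False}
  {k: True, s: False, x: False}
  {s: True, k: False, x: False}
  {k: True, s: True, x: False}
  {x: True, k: False, s: False}


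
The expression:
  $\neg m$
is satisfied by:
  {m: False}


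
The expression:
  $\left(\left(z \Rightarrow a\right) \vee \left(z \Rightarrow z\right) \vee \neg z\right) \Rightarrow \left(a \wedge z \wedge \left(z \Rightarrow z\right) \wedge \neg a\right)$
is never true.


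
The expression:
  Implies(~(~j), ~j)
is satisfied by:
  {j: False}


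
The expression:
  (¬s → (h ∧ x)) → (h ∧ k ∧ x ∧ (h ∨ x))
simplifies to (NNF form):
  (¬h ∧ ¬s) ∨ (¬s ∧ ¬x) ∨ (h ∧ k ∧ x)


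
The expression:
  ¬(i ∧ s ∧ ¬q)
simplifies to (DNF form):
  q ∨ ¬i ∨ ¬s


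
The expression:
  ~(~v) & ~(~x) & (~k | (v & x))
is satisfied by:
  {x: True, v: True}


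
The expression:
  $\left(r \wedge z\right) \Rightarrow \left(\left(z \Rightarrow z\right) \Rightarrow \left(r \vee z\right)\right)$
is always true.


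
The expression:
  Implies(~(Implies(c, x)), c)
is always true.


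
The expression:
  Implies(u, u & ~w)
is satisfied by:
  {w: False, u: False}
  {u: True, w: False}
  {w: True, u: False}


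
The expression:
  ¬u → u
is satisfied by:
  {u: True}


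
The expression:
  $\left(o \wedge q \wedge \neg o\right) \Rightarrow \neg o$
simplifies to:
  $\text{True}$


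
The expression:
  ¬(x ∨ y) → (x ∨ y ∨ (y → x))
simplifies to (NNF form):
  True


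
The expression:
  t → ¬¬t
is always true.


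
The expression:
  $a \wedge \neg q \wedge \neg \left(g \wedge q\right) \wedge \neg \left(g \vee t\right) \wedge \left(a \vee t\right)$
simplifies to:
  $a \wedge \neg g \wedge \neg q \wedge \neg t$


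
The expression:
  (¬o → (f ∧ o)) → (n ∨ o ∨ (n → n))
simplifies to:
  True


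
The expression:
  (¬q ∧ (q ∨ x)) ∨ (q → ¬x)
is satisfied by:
  {q: False, x: False}
  {x: True, q: False}
  {q: True, x: False}


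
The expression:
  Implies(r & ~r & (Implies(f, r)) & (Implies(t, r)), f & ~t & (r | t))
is always true.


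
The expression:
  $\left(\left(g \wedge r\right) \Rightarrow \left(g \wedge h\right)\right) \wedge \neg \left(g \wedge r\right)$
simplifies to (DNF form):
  $\neg g \vee \neg r$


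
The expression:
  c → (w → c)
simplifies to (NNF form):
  True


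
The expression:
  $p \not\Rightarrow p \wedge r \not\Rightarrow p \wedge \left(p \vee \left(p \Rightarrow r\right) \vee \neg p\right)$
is never true.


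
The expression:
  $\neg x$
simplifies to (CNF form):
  $\neg x$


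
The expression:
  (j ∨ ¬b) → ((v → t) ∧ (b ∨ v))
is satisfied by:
  {t: True, b: True, v: False, j: False}
  {b: True, t: False, v: False, j: False}
  {j: True, t: True, b: True, v: False}
  {j: True, b: True, t: False, v: False}
  {t: True, v: True, b: True, j: False}
  {v: True, b: True, j: False, t: False}
  {j: True, v: True, b: True, t: True}
  {v: True, t: True, j: False, b: False}
  {j: True, v: True, t: True, b: False}


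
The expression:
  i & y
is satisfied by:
  {i: True, y: True}


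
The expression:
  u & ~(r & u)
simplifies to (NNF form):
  u & ~r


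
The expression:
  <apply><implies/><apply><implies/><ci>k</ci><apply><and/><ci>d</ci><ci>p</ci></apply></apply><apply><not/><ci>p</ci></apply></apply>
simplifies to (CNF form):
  <apply><and/><apply><or/><ci>k</ci><apply><not/><ci>p</ci></apply></apply><apply><or/><apply><not/><ci>d</ci></apply><apply><not/><ci>p</ci></apply></apply></apply>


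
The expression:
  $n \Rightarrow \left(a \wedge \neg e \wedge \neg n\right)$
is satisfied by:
  {n: False}


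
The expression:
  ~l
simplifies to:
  ~l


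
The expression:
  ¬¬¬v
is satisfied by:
  {v: False}


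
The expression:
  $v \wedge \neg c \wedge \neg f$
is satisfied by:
  {v: True, f: False, c: False}


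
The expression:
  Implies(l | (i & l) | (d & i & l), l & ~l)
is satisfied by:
  {l: False}


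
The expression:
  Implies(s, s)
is always true.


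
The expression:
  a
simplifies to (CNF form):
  a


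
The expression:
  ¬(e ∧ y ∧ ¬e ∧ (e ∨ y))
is always true.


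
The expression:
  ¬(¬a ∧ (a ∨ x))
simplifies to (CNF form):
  a ∨ ¬x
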